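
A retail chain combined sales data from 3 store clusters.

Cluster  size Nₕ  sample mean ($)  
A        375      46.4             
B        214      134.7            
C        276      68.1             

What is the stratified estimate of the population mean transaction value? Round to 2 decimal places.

x̄_st = (Σ Nₕx̄ₕ) / (Σ Nₕ) = (375·46.4 + 214·134.7 + 276·68.1) / 865
= 65021.4 / 865 = 75.1692... → 75.17.

75.17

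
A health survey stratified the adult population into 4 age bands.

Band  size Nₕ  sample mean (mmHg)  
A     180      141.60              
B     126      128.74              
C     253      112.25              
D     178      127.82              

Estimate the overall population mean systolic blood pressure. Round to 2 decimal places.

N = 180 + 126 + 253 + 178 = 737.
The stratified mean weights each stratum mean by its population share Nₕ/N.
Σ Nₕx̄ₕ = 180·141.60 + 126·128.74 + 253·112.25 + 178·127.82 = 25488 + 16221.24 + 28399.25 + 22751.96 = 92860.45.
Divide by N: 92860.45 / 737 = 125.9979... → 126.00.

126.00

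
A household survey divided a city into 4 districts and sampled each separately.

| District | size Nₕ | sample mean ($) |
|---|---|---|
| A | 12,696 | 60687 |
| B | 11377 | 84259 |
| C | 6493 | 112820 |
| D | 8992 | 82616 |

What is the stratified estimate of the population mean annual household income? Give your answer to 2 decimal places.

81008.14

N = 12696 + 11377 + 6493 + 8992 = 39558.
Weight each subgroup mean by Nₕ/N and sum.
Σ Nₕx̄ₕ = 12696·60687 + 11377·84259 + 6493·112820 + 8992·82616 = 770482152 + 958614643 + 732540260 + 742883072 = 3204520127.
Divide by N: 3204520127 / 39558 = 81008.1432... → 81008.14.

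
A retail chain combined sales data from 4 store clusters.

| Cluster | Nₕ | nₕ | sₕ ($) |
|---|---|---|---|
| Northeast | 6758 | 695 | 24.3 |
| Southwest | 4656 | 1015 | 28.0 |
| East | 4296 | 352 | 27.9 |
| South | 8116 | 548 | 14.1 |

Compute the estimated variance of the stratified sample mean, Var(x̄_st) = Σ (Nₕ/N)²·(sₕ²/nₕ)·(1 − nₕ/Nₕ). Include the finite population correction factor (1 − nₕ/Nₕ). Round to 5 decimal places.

0.18965

N = 23826; Wₕ = Nₕ/N.
cluster Northeast: (6758/23826)²·24.3²/695·(1 − 695/6758) = 0.06132411
cluster Southwest: (4656/23826)²·28.0²/1015·(1 − 1015/4656) = 0.02306648
cluster East: (4296/23826)²·27.9²/352·(1 − 352/4296) = 0.06600315
cluster South: (8116/23826)²·14.1²/548·(1 − 548/8116) = 0.03925352
Sum = 0.18964725 → 0.18965.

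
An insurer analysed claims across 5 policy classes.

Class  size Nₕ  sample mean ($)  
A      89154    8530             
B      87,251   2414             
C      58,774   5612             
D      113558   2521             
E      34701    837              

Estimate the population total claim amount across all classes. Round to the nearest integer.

Estimate total by summing Nₕ·x̄ₕ over strata.
89154·8530 + 87251·2414 + 58774·5612 + 113558·2521 + 34701·837 = 760483620 + 210623914 + 329839688 + 286279718 + 29044737 = 1616271677.

1616271677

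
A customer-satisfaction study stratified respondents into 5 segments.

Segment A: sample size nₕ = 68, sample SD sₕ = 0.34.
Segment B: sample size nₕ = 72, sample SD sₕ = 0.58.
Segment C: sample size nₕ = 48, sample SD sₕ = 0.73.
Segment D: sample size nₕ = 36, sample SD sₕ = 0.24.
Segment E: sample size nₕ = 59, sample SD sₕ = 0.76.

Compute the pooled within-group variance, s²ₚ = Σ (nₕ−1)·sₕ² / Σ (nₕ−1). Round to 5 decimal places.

0.33163

Degrees of freedom: 67 + 71 + 47 + 35 + 58 = 278.
Σ(nₕ−1)sₕ² = 67·0.1156 + 71·0.3364 + 47·0.5329 + 35·0.0576 + 58·0.5776 = 92.1927.
s²ₚ = 92.1927 / 278 = 0.3316284... → 0.33163.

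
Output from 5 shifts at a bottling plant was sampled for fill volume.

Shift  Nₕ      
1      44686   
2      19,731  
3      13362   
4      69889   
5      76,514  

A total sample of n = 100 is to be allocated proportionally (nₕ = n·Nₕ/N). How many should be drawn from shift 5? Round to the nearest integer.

N = 44686 + 19731 + 13362 + 69889 + 76514 = 224182.
n_5 = 100·76514/224182 = 34.130... → 34.

34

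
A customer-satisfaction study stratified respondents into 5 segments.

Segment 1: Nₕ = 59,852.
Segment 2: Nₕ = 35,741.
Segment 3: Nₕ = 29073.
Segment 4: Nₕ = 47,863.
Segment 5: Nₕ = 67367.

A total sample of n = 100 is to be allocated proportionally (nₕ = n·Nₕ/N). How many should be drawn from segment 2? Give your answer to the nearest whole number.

N = 59852 + 35741 + 29073 + 47863 + 67367 = 239896.
n_2 = 100·35741/239896 = 14.899... → 15.

15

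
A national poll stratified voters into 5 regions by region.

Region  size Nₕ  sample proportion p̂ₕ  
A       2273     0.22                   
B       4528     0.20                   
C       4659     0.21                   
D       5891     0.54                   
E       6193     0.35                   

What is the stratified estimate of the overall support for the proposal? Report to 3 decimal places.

0.328

N = 2273 + 4528 + 4659 + 5891 + 6193 = 23544.
Overall proportion = Σ (Nₕ/N)·p̂ₕ.
Σ Nₕp̂ₕ = 500.06 + 905.6 + 978.39 + 3181.14 + 2167.55 = 7732.74.
7732.74 / 23544 = 0.32844... → 0.328.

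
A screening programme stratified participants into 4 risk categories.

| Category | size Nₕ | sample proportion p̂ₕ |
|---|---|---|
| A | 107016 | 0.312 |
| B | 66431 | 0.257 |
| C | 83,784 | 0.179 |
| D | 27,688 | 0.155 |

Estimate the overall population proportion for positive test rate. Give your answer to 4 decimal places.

N = 107016 + 66431 + 83784 + 27688 = 284919.
Overall proportion = Σ (Nₕ/N)·p̂ₕ.
Σ Nₕp̂ₕ = 33388.992 + 17072.767 + 14997.336 + 4291.64 = 69750.735.
69750.735 / 284919 = 0.244809... → 0.2448.

0.2448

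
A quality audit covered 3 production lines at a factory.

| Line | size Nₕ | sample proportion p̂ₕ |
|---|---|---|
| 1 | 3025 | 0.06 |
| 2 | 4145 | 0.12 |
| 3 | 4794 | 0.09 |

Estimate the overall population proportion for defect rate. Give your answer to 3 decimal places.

0.093

N = 3025 + 4145 + 4794 = 11964.
Overall proportion = Σ (Nₕ/N)·p̂ₕ.
Σ Nₕp̂ₕ = 181.5 + 497.4 + 431.46 = 1110.36.
1110.36 / 11964 = 0.09281... → 0.093.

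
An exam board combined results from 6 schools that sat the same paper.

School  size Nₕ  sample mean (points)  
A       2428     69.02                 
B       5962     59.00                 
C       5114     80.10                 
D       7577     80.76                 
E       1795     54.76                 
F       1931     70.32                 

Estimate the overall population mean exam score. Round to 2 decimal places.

x̄_st = (Σ Nₕx̄ₕ) / (Σ Nₕ) = (2428·69.02 + 5962·59.00 + 5114·80.10 + 7577·80.76 + 1795·54.76 + 1931·70.32) / 24807
= 1774970.6 / 24807 = 71.5512... → 71.55.

71.55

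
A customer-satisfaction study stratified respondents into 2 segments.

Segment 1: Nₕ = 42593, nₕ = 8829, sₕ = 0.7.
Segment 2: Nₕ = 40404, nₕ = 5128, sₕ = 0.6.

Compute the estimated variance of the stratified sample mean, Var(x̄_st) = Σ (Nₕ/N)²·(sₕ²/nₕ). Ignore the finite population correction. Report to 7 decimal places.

0.0000313

N = 82997. Term for each stratum: Wₕ²sₕ²/nₕ.
Var(x̄_st) = 0.0000146163 + 0.0000166371 = 0.0000312534 → 0.0000313.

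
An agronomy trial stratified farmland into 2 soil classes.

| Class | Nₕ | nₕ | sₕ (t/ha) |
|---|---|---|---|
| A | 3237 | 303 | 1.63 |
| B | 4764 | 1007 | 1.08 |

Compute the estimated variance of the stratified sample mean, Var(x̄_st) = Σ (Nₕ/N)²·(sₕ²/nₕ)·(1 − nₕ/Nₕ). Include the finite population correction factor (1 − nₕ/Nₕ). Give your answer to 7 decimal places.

N = 8001. Term for each stratum: Wₕ²sₕ²/nₕ·(1−nₕ/Nₕ).
Var(x̄_st) = 0.0013009088 + 0.0003238489 = 0.0016247577 → 0.0016248.

0.0016248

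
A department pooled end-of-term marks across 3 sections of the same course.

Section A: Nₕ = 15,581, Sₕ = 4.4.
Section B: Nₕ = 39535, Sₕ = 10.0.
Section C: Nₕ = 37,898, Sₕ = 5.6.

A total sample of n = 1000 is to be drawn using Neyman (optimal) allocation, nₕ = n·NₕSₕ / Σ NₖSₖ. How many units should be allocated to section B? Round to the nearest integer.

Σ NₕSₕ = 15581·4.4 + 39535·10.0 + 37898·5.6 = 676135.2.
Share for B: 395350/676135.2 = 0.58472.
n_B = 1000 × 0.58472 = 584.720... → 585.

585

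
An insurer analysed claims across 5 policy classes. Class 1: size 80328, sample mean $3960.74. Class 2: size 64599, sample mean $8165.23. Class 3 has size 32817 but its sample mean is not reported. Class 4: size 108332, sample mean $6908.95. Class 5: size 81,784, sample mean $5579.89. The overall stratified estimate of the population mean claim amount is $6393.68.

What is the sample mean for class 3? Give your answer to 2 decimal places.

9188.81

N = 80328 + 64599 + 32817 + 108332 + 81784 = 367860.
Overall total = μ·N = 6393.68·367860 = 2351979124.8.
Subtract the known strata: 80328·3960.74 + 64599·8165.23 + 108332·6908.95 + 81784·5579.89 = 2050430110.65.
Remaining total for class 3: 2351979124.8 − 2050430110.65 = 301549014.15.
Divide by its size: 301549014.15 / 32817 = 9188.8050... → 9188.81.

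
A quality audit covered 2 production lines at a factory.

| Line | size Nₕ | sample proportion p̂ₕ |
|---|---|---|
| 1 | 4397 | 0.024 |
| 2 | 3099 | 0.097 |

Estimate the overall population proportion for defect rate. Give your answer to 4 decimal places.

N = 4397 + 3099 = 7496.
Overall proportion = Σ (Nₕ/N)·p̂ₕ.
Σ Nₕp̂ₕ = 105.528 + 300.603 = 406.131.
406.131 / 7496 = 0.054180... → 0.0542.

0.0542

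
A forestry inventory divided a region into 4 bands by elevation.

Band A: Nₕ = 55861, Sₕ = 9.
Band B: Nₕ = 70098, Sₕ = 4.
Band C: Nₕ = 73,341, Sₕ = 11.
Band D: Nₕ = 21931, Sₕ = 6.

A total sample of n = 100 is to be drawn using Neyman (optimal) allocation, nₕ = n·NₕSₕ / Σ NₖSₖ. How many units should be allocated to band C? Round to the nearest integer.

Σ NₕSₕ = 55861·9 + 70098·4 + 73341·11 + 21931·6 = 1721478.
Share for C: 806751/1721478 = 0.46864.
n_C = 100 × 0.46864 = 46.864... → 47.

47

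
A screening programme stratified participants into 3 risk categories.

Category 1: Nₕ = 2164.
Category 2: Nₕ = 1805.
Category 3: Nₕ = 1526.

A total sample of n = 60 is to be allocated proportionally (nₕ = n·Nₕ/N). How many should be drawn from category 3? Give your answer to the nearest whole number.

Share of category 3 = 1526/5495 = 0.27771.
Allocate 60 × 0.27771 = 16.662... → 17.

17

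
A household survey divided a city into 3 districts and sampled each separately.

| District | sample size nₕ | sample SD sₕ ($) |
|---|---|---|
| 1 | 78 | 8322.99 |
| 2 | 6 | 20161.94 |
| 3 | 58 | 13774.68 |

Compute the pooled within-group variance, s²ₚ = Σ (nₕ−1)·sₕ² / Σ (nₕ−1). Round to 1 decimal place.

130804019.8

Degrees of freedom: 77 + 5 + 57 = 139.
Σ(nₕ−1)sₕ² = 77·69272162.5401 + 5·406503824.5636 + 57·189741809.1024 = 18181758757.2425.
s²ₚ = 18181758757.2425 / 139 = 130804019.836... → 130804019.8.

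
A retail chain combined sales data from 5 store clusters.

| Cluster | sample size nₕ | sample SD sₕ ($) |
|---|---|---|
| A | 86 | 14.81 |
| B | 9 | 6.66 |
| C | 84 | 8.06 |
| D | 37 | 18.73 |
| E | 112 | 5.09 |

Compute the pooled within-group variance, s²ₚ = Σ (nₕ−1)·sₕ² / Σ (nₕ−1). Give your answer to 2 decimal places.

123.52

A: (86−1)·14.81² = 85·219.3361 = 18643.5685
B: (9−1)·6.66² = 8·44.3556 = 354.8448
C: (84−1)·8.06² = 83·64.9636 = 5391.9788
D: (37−1)·18.73² = 36·350.8129 = 12629.2644
E: (112−1)·5.09² = 111·25.9081 = 2875.7991
Numerator = 39895.4556; denominator = Σ(nₕ−1) = 323.
s²ₚ = 39895.4556/323 = 123.5153... → 123.52.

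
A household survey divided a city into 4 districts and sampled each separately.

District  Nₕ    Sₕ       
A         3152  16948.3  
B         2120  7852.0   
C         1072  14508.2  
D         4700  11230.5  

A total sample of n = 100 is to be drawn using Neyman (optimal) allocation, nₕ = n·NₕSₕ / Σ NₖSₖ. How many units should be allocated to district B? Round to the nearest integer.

12

A: NₕSₕ = 3152·16948.3 = 53421041.6
B: NₕSₕ = 2120·7852.0 = 16646240
C: NₕSₕ = 1072·14508.2 = 15552790.4
D: NₕSₕ = 4700·11230.5 = 52783350
Σ NₕSₕ = 138403422.
n_B = 100·16646240/138403422 = 12.027... → 12.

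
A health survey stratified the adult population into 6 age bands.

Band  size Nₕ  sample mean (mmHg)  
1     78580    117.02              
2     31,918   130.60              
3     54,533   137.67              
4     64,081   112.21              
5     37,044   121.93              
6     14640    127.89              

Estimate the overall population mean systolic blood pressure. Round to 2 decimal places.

122.69

N = 280796; weights Wₕ = Nₕ/N = (0.2798, 0.1137, 0.1942, 0.2282, 0.1319, 0.0521).
x̄_st = Σ Wₕ·x̄ₕ = 0.2798·117.02 + 0.1137·130.60 + 0.1942·137.67 + 0.2282·112.21 + 0.1319·121.93 + 0.0521·127.89 ≈ 122.6908...
→ 122.69.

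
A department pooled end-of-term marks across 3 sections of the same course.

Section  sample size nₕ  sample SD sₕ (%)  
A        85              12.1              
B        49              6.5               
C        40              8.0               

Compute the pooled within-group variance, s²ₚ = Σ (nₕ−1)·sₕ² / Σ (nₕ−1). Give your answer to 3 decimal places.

Degrees of freedom: 84 + 48 + 39 = 171.
Σ(nₕ−1)sₕ² = 84·146.41 + 48·42.25 + 39·64 = 16822.44.
s²ₚ = 16822.44 / 171 = 98.37684... → 98.377.

98.377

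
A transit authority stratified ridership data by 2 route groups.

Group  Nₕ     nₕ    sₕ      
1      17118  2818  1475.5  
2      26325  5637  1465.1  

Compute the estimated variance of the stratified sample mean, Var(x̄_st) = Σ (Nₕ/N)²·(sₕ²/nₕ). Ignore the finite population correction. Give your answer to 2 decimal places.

259.78

N = 43443; Wₕ = Nₕ/N.
group 1: (17118/43443)²·1475.5²/2818 = 119.95100
group 2: (26325/43443)²·1465.1²/5637 = 139.82462
Sum = 259.77562 → 259.78.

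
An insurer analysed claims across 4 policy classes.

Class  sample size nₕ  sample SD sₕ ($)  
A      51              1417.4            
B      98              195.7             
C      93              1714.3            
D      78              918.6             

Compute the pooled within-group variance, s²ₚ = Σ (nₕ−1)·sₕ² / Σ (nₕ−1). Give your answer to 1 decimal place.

A: (51−1)·1417.4² = 50·2009022.76 = 100451138
B: (98−1)·195.7² = 97·38298.49 = 3714953.53
C: (93−1)·1714.3² = 92·2938824.49 = 270371853.08
D: (78−1)·918.6² = 77·843825.96 = 64974598.92
Numerator = 439512543.53; denominator = Σ(nₕ−1) = 316.
s²ₚ = 439512543.53/316 = 1390862.480... → 1390862.5.

1390862.5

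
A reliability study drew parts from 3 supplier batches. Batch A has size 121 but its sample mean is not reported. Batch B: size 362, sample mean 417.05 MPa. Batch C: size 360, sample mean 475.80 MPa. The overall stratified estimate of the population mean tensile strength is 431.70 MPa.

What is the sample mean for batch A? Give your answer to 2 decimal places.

344.32

Σ Nₕx̄ₕ = N·μ, so 121·x̄_A = 843·431.70 − (362·417.05 + 360·475.80).
= 363923.1 − 322260.1 = 41663.
x̄_A = 41663 / 121 = 344.3223... → 344.32.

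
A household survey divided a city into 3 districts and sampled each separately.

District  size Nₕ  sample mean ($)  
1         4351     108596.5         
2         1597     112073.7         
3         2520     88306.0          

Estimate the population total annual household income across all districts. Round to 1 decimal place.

1: 4351·108596.5 = 472503371.5
2: 1597·112073.7 = 178981698.9
3: 2520·88306.0 = 222531120
τ̂ = Σ Nₕx̄ₕ = 874016190.4.

874016190.4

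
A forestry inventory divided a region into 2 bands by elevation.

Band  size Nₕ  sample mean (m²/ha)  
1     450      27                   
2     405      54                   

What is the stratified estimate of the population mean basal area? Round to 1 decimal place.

39.8

x̄_st = (Σ Nₕx̄ₕ) / (Σ Nₕ) = (450·27 + 405·54) / 855
= 34020 / 855 = 39.789... → 39.8.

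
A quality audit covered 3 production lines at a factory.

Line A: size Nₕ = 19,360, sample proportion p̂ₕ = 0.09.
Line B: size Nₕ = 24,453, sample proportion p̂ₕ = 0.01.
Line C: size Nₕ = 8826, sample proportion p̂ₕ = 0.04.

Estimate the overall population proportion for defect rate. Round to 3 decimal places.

Wₕ = Nₕ/N with N = 52639: 0.3678, 0.4645, 0.1677.
p̂_st = 0.3678·0.09 + 0.4645·0.01 + 0.1677·0.04 ≈ 0.04445... → 0.044.

0.044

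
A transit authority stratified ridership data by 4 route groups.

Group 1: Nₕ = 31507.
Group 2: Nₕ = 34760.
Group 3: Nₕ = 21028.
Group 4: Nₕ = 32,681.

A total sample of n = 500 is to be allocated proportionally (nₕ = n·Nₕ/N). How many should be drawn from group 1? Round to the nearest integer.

Share of group 1 = 31507/119976 = 0.26261.
Allocate 500 × 0.26261 = 131.305... → 131.

131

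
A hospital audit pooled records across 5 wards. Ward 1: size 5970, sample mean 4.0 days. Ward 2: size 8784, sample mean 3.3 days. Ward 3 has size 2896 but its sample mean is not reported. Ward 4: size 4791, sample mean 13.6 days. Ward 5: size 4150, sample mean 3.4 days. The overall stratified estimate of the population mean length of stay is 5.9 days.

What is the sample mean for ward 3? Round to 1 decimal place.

8.5

N = 5970 + 8784 + 2896 + 4791 + 4150 = 26591.
Overall total = μ·N = 5.9·26591 = 156886.9.
Subtract the known strata: 5970·4.0 + 8784·3.3 + 4791·13.6 + 4150·3.4 = 132134.8.
Remaining total for ward 3: 156886.9 − 132134.8 = 24752.1.
Divide by its size: 24752.1 / 2896 = 8.547... → 8.5.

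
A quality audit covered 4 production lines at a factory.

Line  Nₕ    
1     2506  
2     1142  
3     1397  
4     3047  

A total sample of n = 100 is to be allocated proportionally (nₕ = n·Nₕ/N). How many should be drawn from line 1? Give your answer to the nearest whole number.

N = 2506 + 1142 + 1397 + 3047 = 8092.
n_1 = 100·2506/8092 = 30.969... → 31.

31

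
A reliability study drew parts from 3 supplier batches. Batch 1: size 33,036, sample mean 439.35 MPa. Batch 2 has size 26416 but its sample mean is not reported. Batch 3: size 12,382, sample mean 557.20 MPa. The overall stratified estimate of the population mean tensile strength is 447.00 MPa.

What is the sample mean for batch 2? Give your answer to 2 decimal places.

Σ Nₕx̄ₕ = N·μ, so 26416·x̄_2 = 71834·447.00 − (33036·439.35 + 12382·557.20).
= 32109798 − 21413617 = 10696181.
x̄_2 = 10696181 / 26416 = 404.9130... → 404.91.

404.91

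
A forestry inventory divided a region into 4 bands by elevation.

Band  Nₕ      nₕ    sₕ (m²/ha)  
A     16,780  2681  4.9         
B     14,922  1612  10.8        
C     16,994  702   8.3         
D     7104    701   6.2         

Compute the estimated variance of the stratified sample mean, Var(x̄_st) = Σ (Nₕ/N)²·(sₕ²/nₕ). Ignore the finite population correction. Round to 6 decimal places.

N = 55800; Wₕ = Nₕ/N.
band A: (16780/55800)²·4.9²/2681 = 0.000809862
band B: (14922/55800)²·10.8²/1612 = 0.005174497
band C: (16994/55800)²·8.3²/702 = 0.009102106
band D: (7104/55800)²·6.2²/701 = 0.000888798
Sum = 0.015975263 → 0.015975.

0.015975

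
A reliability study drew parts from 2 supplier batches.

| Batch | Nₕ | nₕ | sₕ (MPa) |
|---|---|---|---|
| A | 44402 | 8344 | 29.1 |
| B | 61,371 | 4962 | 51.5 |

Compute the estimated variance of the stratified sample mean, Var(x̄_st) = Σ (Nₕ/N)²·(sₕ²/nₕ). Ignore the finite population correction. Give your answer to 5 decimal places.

N = 105773; Wₕ = Nₕ/N.
batch A: (44402/105773)²·29.1²/8344 = 0.01788410
batch B: (61371/105773)²·51.5²/4962 = 0.17994279
Sum = 0.19782689 → 0.19783.

0.19783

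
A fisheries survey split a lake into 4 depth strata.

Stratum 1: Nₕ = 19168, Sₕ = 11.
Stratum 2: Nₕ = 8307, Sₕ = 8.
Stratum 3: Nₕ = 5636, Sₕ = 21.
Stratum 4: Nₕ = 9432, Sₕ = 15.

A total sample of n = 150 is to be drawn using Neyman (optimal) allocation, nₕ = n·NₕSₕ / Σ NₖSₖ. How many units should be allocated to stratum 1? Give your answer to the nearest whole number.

Σ NₕSₕ = 19168·11 + 8307·8 + 5636·21 + 9432·15 = 537140.
Share for 1: 210848/537140 = 0.39254.
n_1 = 150 × 0.39254 = 58.881... → 59.

59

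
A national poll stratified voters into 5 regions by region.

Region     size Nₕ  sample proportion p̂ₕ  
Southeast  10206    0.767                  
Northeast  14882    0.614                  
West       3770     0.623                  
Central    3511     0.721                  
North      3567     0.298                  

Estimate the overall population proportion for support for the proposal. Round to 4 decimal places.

N = 10206 + 14882 + 3770 + 3511 + 3567 = 35936.
Overall proportion = Σ (Nₕ/N)·p̂ₕ.
Σ Nₕp̂ₕ = 7828.002 + 9137.548 + 2348.71 + 2531.431 + 1062.966 = 22908.657.
22908.657 / 35936 = 0.637485... → 0.6375.

0.6375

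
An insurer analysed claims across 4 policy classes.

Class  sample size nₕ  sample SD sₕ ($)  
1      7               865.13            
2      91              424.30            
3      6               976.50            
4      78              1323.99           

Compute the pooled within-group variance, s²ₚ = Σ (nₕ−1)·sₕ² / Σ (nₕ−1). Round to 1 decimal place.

901338.9

1: (7−1)·865.13² = 6·748449.9169 = 4490699.5014
2: (91−1)·424.30² = 90·180030.49 = 16202744.1
3: (6−1)·976.50² = 5·953552.25 = 4767761.25
4: (78−1)·1323.99² = 77·1752949.5201 = 134977113.0477
Numerator = 160438317.8991; denominator = Σ(nₕ−1) = 178.
s²ₚ = 160438317.8991/178 = 901338.865... → 901338.9.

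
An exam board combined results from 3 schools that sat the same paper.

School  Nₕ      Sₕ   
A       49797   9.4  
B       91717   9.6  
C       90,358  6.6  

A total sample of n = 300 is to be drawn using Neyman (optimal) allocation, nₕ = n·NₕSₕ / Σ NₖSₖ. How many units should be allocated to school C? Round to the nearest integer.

92

Σ NₕSₕ = 49797·9.4 + 91717·9.6 + 90358·6.6 = 1944937.8.
Share for C: 596362.8/1944937.8 = 0.30662.
n_C = 300 × 0.30662 = 91.987... → 92.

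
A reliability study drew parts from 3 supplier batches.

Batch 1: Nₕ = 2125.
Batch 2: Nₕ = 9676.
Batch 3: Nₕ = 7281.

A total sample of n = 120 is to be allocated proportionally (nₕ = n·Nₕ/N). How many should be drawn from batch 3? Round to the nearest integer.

N = 2125 + 9676 + 7281 = 19082.
n_3 = 120·7281/19082 = 45.788... → 46.

46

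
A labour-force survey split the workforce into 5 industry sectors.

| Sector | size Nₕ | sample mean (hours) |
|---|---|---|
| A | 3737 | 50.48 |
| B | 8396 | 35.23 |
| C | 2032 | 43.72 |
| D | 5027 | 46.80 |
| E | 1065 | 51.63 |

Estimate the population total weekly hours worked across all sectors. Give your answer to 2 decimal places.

A: 3737·50.48 = 188643.76
B: 8396·35.23 = 295791.08
C: 2032·43.72 = 88839.04
D: 5027·46.80 = 235263.6
E: 1065·51.63 = 54985.95
τ̂ = Σ Nₕx̄ₕ = 863523.43.

863523.43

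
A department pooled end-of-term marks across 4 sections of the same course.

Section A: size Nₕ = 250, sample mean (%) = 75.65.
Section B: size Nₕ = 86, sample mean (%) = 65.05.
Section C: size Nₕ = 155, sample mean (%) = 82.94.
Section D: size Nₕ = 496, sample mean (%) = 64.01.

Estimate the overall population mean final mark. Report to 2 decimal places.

70.02

x̄_st = (Σ Nₕx̄ₕ) / (Σ Nₕ) = (250·75.65 + 86·65.05 + 155·82.94 + 496·64.01) / 987
= 69111.46 / 987 = 70.0217... → 70.02.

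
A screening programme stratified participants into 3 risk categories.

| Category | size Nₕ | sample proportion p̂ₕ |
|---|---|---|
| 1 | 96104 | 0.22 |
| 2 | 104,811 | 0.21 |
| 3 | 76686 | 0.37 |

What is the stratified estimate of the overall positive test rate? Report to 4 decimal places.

N = 96104 + 104811 + 76686 = 277601.
Overall proportion = Σ (Nₕ/N)·p̂ₕ.
Σ Nₕp̂ₕ = 21142.88 + 22010.31 + 28373.82 = 71527.01.
71527.01 / 277601 = 0.257661... → 0.2577.

0.2577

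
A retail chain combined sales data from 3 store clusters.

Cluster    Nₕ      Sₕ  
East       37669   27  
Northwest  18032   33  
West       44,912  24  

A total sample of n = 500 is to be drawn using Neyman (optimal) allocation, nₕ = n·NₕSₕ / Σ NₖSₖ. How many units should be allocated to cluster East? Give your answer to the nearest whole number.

Σ NₕSₕ = 37669·27 + 18032·33 + 44912·24 = 2690007.
Share for East: 1017063/2690007 = 0.37809.
n_East = 500 × 0.37809 = 189.045... → 189.

189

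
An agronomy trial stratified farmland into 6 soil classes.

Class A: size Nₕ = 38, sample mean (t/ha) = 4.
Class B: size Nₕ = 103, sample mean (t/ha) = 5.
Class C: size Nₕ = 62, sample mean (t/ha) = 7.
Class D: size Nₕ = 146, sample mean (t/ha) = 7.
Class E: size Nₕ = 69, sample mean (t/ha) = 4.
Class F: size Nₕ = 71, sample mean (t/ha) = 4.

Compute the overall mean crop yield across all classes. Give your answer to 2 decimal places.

N = 38 + 103 + 62 + 146 + 69 + 71 = 489.
Overall mean = Σ (Nₕ/N)·x̄ₕ — weight by population share, not a simple average.
Σ Nₕx̄ₕ = 38·4 + 103·5 + 62·7 + 146·7 + 69·4 + 71·4 = 152 + 515 + 434 + 1022 + 276 + 284 = 2683.
Divide by N: 2683 / 489 = 5.4867... → 5.49.

5.49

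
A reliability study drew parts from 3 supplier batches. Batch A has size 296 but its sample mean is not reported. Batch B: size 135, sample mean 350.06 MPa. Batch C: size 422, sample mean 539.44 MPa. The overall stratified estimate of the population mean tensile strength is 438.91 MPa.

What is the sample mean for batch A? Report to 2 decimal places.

336.11

N = 296 + 135 + 422 = 853.
Overall total = μ·N = 438.91·853 = 374390.23.
Subtract the known strata: 135·350.06 + 422·539.44 = 274901.78.
Remaining total for batch A: 374390.23 − 274901.78 = 99488.45.
Divide by its size: 99488.45 / 296 = 336.1096... → 336.11.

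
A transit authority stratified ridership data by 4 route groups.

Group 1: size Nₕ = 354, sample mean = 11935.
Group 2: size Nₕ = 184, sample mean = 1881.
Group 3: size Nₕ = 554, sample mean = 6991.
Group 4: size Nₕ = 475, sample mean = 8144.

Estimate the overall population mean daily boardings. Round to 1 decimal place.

7857.4

x̄_st = (Σ Nₕx̄ₕ) / (Σ Nₕ) = (354·11935 + 184·1881 + 554·6991 + 475·8144) / 1567
= 12312508 / 1567 = 7857.376... → 7857.4.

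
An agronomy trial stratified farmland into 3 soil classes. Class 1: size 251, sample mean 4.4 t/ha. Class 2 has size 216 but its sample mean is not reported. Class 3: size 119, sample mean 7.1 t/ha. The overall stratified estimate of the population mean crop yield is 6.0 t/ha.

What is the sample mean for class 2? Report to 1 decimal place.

N = 251 + 216 + 119 = 586.
Overall total = μ·N = 6.0·586 = 3516.
Subtract the known strata: 251·4.4 + 119·7.1 = 1949.3.
Remaining total for class 2: 3516 − 1949.3 = 1566.7.
Divide by its size: 1566.7 / 216 = 7.253... → 7.3.

7.3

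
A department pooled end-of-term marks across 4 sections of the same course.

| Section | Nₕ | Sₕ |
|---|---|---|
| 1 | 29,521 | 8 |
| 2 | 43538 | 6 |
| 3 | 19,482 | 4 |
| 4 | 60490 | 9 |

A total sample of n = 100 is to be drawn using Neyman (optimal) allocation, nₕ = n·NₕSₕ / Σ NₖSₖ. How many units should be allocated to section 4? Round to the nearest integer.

1: NₕSₕ = 29521·8 = 236168
2: NₕSₕ = 43538·6 = 261228
3: NₕSₕ = 19482·4 = 77928
4: NₕSₕ = 60490·9 = 544410
Σ NₕSₕ = 1119734.
n_4 = 100·544410/1119734 = 48.620... → 49.

49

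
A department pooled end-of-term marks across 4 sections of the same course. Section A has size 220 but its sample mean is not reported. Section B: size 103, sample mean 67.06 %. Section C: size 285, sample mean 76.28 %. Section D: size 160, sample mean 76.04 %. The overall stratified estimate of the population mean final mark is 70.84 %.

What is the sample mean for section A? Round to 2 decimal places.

61.78

N = 220 + 103 + 285 + 160 = 768.
Overall total = μ·N = 70.84·768 = 54405.12.
Subtract the known strata: 103·67.06 + 285·76.28 + 160·76.04 = 40813.38.
Remaining total for section A: 54405.12 − 40813.38 = 13591.74.
Divide by its size: 13591.74 / 220 = 61.7806... → 61.78.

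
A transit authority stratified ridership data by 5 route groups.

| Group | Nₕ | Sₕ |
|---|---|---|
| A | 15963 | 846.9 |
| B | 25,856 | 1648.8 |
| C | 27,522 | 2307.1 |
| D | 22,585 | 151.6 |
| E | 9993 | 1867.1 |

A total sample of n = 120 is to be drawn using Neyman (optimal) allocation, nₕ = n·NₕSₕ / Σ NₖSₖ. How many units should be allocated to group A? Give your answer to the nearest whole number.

11

Σ NₕSₕ = 15963·846.9 + 25856·1648.8 + 27522·2307.1 + 22585·151.6 + 9993·1867.1 = 141728260.
Share for A: 13519064.7/141728260 = 0.09539.
n_A = 120 × 0.09539 = 11.446... → 11.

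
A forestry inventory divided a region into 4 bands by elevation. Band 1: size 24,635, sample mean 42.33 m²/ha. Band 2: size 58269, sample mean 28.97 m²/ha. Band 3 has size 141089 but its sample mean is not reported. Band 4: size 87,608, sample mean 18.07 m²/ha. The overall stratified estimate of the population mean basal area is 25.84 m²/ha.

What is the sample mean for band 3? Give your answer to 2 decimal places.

26.49

N = 24635 + 58269 + 141089 + 87608 = 311601.
Overall total = μ·N = 25.84·311601 = 8051769.84.
Subtract the known strata: 24635·42.33 + 58269·28.97 + 87608·18.07 = 4313929.04.
Remaining total for band 3: 8051769.84 − 4313929.04 = 3737840.8.
Divide by its size: 3737840.8 / 141089 = 26.4928... → 26.49.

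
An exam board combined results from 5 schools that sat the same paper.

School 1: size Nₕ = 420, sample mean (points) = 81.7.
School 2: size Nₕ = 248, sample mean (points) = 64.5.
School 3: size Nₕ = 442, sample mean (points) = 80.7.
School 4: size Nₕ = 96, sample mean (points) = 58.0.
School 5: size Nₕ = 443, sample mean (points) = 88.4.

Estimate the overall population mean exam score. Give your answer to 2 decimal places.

79.27

N = 420 + 248 + 442 + 96 + 443 = 1649.
Overall mean = Σ (Nₕ/N)·x̄ₕ — weight by population share, not a simple average.
Σ Nₕx̄ₕ = 420·81.7 + 248·64.5 + 442·80.7 + 96·58.0 + 443·88.4 = 34314 + 15996 + 35669.4 + 5568 + 39161.2 = 130708.6.
Divide by N: 130708.6 / 1649 = 79.2654... → 79.27.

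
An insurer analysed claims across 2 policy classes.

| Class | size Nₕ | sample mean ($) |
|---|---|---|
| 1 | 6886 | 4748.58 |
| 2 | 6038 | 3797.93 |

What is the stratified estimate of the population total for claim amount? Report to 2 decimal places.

55630623.22

1: 6886·4748.58 = 32698721.88
2: 6038·3797.93 = 22931901.34
τ̂ = Σ Nₕx̄ₕ = 55630623.22.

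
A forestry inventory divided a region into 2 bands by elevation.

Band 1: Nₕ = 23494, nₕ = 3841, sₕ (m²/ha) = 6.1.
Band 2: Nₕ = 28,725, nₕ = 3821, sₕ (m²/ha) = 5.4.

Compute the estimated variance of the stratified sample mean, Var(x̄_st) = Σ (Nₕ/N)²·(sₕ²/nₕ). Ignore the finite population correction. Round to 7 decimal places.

N = 52219; Wₕ = Nₕ/N.
band 1: (23494/52219)²·6.1²/3841 = 0.0019609756
band 2: (28725/52219)²·5.4²/3821 = 0.0023092633
Sum = 0.0042702389 → 0.0042702.

0.0042702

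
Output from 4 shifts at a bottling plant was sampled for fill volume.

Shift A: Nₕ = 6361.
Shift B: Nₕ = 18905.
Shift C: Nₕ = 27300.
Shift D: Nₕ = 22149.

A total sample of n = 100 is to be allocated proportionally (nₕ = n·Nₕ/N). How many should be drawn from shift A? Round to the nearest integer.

N = 6361 + 18905 + 27300 + 22149 = 74715.
n_A = 100·6361/74715 = 8.514... → 9.

9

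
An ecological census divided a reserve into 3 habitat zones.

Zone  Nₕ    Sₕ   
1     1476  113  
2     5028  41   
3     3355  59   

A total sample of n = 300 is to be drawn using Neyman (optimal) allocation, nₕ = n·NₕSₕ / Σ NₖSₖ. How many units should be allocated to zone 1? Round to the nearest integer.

88

1: NₕSₕ = 1476·113 = 166788
2: NₕSₕ = 5028·41 = 206148
3: NₕSₕ = 3355·59 = 197945
Σ NₕSₕ = 570881.
n_1 = 300·166788/570881 = 87.648... → 88.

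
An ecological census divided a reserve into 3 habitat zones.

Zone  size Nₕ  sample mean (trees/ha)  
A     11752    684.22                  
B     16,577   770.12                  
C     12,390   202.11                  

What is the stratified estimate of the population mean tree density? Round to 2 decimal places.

N = 40719; weights Wₕ = Nₕ/N = (0.2886, 0.4071, 0.3043).
x̄_st = Σ Wₕ·x̄ₕ = 0.2886·684.22 + 0.4071·770.12 + 0.3043·202.11 ≈ 572.4938...
→ 572.49.

572.49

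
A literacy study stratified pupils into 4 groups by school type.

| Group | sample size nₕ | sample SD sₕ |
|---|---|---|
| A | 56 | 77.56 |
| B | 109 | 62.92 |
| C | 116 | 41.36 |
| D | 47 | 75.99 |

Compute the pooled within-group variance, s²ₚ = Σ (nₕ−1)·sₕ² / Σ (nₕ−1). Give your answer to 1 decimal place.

Degrees of freedom: 55 + 108 + 115 + 46 = 324.
Σ(nₕ−1)sₕ² = 55·6015.5536 + 108·3958.9264 + 115·1710.6496 + 46·5774.4801 = 1220770.2878.
s²ₚ = 1220770.2878 / 324 = 3767.810... → 3767.8.

3767.8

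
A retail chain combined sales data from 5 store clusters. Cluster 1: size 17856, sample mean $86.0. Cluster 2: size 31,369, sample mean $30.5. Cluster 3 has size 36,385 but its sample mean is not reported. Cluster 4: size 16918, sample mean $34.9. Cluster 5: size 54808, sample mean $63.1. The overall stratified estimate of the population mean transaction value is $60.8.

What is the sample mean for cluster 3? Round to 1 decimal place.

Σ Nₕx̄ₕ = N·μ, so 36385·x̄_3 = 157336·60.8 − (17856·86.0 + 31369·30.5 + 16918·34.9 + 54808·63.1).
= 9566028.8 − 6541193.5 = 3024835.3.
x̄_3 = 3024835.3 / 36385 = 83.134... → 83.1.

83.1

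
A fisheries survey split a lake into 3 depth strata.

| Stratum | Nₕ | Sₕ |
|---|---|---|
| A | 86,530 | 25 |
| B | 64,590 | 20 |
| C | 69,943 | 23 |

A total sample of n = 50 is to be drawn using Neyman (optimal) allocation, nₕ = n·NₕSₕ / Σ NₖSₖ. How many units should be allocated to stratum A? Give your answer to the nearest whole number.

21

A: NₕSₕ = 86530·25 = 2163250
B: NₕSₕ = 64590·20 = 1291800
C: NₕSₕ = 69943·23 = 1608689
Σ NₕSₕ = 5063739.
n_A = 50·2163250/5063739 = 21.360... → 21.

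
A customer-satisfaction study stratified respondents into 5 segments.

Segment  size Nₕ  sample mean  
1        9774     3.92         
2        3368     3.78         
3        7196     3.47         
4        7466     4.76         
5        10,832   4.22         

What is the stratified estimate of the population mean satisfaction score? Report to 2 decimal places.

N = 9774 + 3368 + 7196 + 7466 + 10832 = 38636.
Overall mean = Σ (Nₕ/N)·x̄ₕ — weight by population share, not a simple average.
Σ Nₕx̄ₕ = 9774·3.92 + 3368·3.78 + 7196·3.47 + 7466·4.76 + 10832·4.22 = 38314.08 + 12731.04 + 24970.12 + 35538.16 + 45711.04 = 157264.44.
Divide by N: 157264.44 / 38636 = 4.0704... → 4.07.

4.07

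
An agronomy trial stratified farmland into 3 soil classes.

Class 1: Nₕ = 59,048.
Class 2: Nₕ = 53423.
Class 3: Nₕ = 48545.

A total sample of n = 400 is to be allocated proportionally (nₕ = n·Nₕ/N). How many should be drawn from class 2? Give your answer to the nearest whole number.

133

N = 59048 + 53423 + 48545 = 161016.
n_2 = 400·53423/161016 = 132.715... → 133.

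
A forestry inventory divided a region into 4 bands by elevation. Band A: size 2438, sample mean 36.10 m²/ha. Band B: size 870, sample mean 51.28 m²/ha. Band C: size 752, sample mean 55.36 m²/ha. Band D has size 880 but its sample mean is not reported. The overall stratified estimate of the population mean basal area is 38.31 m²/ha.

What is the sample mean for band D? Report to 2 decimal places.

17.04

N = 2438 + 870 + 752 + 880 = 4940.
Overall total = μ·N = 38.31·4940 = 189251.4.
Subtract the known strata: 2438·36.10 + 870·51.28 + 752·55.36 = 174256.12.
Remaining total for band D: 189251.4 − 174256.12 = 14995.28.
Divide by its size: 14995.28 / 880 = 17.0401... → 17.04.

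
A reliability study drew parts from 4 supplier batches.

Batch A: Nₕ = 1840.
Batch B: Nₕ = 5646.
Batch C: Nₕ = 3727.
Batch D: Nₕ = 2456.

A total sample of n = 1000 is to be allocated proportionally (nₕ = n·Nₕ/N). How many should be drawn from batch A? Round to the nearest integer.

135

N = 1840 + 5646 + 3727 + 2456 = 13669.
n_A = 1000·1840/13669 = 134.611... → 135.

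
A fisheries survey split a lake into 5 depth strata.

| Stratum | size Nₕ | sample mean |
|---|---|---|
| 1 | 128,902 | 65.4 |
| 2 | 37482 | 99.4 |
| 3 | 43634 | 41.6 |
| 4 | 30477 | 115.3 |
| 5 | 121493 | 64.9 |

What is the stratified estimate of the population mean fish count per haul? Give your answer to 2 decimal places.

N = 128902 + 37482 + 43634 + 30477 + 121493 = 361988.
Weight each subgroup mean by Nₕ/N and sum.
Σ Nₕx̄ₕ = 128902·65.4 + 37482·99.4 + 43634·41.6 + 30477·115.3 + 121493·64.9 = 8430190.8 + 3725710.8 + 1815174.4 + 3513998.1 + 7884895.7 = 25369969.8.
Divide by N: 25369969.8 / 361988 = 70.0851... → 70.09.

70.09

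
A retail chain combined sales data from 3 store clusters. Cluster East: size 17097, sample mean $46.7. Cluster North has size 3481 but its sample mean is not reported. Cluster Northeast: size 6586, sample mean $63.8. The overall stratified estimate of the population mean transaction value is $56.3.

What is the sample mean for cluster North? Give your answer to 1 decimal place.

89.3

Σ Nₕx̄ₕ = N·μ, so 3481·x̄_North = 27164·56.3 − (17097·46.7 + 6586·63.8).
= 1529333.2 − 1218616.7 = 310716.5.
x̄_North = 310716.5 / 3481 = 89.261... → 89.3.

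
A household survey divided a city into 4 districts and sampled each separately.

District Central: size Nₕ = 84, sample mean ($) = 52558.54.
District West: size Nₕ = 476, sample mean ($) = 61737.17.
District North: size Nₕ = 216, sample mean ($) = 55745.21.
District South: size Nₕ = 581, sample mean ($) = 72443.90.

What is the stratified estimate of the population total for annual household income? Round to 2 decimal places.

87932681.54

Estimate total by summing Nₕ·x̄ₕ over strata.
84·52558.54 + 476·61737.17 + 216·55745.21 + 581·72443.90 = 4414917.36 + 29386892.92 + 12040965.36 + 42089905.9 = 87932681.54.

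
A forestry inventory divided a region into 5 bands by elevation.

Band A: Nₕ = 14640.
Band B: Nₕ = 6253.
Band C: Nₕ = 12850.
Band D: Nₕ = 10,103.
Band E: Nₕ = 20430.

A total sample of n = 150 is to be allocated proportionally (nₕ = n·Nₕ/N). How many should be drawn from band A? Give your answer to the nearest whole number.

Share of band A = 14640/64276 = 0.22777.
Allocate 150 × 0.22777 = 34.165... → 34.

34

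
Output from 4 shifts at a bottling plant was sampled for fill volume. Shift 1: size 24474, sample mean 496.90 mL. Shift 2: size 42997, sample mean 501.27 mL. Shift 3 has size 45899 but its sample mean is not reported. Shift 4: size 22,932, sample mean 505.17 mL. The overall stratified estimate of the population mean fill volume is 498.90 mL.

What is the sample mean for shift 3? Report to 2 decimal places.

494.61

N = 24474 + 42997 + 45899 + 22932 = 136302.
Overall total = μ·N = 498.90·136302 = 68001067.8.
Subtract the known strata: 24474·496.90 + 42997·501.27 + 22932·505.17 = 45298795.23.
Remaining total for shift 3: 68001067.8 − 45298795.23 = 22702272.57.
Divide by its size: 22702272.57 / 45899 = 494.6137... → 494.61.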